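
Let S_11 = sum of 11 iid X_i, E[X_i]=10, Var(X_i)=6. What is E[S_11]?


E[S_n] = n*E[X_1] = 11*10 = 110

110


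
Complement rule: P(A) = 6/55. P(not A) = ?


P(A') = 1 - P(A) = 1 - 6/55 = 49/55

49/55


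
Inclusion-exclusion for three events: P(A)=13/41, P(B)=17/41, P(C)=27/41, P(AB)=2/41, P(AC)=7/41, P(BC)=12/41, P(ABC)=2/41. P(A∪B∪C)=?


P(A∪B∪C) = P(A)+P(B)+P(C) - P(AB)-P(AC)-P(BC) + P(ABC)
= 13/41+17/41+27/41 - 2/41-7/41-12/41 + 2/41
= 38/41

38/41


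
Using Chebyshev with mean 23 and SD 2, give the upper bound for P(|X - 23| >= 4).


k = 4/2 = 2
Chebyshev: P(|X-mu| >= k*sigma) <= 1/k^2 = 1/2^2 = 1/4

1/4


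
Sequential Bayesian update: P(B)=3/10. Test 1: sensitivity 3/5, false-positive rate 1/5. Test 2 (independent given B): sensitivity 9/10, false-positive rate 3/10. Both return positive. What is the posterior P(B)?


After test 1: P(+) = 3/5*3/10 + 1/5*7/10 = 8/25
P(B|+) = (9/50)/(8/25) = 9/16
After test 2 (use post1 as new prior): P(+) = 9/10*9/16 + 3/10*7/16 = 51/80
P(B|+,+) = (81/160)/(51/80) = 27/34

27/34


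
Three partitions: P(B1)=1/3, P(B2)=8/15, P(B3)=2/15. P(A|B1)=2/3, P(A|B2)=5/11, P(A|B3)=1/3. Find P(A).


P(A) = P(A|B1)P(B1) + P(A|B2)P(B2) + P(A|B3)P(B3)
= 2/3*1/3 + 5/11*8/15 + 1/3*2/15
= 2/9 + 8/33 + 2/45 = 28/55

28/55


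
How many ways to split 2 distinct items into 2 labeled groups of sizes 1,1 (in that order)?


2! = 2
Denominator: 1!=1 * 1!=1
Coefficient = 2 / 1 = 2

2


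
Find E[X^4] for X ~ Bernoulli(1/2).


For Bernoulli: X in {0,1}
E[X^4] = 0^4*(1-1/2) + 1^4*1/2 = 1/2

1/2


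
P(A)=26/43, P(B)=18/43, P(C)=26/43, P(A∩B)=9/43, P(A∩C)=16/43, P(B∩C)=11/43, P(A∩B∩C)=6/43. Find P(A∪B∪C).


P(A∪B∪C) = P(A)+P(B)+P(C) - P(AB)-P(AC)-P(BC) + P(ABC)
= 26/43+18/43+26/43 - 9/43-16/43-11/43 + 6/43
= 40/43

40/43


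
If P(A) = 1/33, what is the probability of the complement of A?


P(A') = 1 - P(A) = 1 - 1/33 = 32/33

32/33


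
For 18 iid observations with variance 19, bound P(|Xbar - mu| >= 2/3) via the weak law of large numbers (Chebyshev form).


Var(Xbar) = Var(X)/n = 19/18
Chebyshev: P(|Xbar-mu| >= 2/3) <= Var(Xbar)/(2/3)^2 = (19/18)/(4/9) = 19/8
Bound exceeds 1, so trivial bound: 1

1


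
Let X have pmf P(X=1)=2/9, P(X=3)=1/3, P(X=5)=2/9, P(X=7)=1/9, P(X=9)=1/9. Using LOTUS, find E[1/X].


E[1/X] = sum(g(x)*P(x))
= 1*2/9 + 1/3*1/3 + 1/5*2/9 + 1/7*1/9 + 1/9*1/9
= 1151/2835

1151/2835


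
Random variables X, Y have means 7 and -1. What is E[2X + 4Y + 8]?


E[2X + 4Y + 8] = 2*E[X] + 4*E[Y] + 8
= (2)*(7) + (4)*(-1) + (8)
= 14 - 4 + 8 = 18

18


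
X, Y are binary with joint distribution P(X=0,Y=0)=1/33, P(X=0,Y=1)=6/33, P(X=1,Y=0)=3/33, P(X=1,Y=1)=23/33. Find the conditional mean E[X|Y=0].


P(Y=0) = 4/33
E[X|Y=0] = (0*1 + 1*3)/4 = 3/4

3/4


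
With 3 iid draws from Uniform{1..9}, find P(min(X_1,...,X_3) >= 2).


P(min >= 2) = P(all X_i >= 2) = (P(X_1 >= 2))^3
= (8/9)^3 = 512/729

512/729


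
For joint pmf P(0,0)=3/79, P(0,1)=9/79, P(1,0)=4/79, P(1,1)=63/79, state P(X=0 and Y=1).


Read from table: P(X=0, Y=1) = 9/79

9/79


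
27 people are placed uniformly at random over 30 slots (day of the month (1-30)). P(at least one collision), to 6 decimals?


P(all different) = prod((30-i)/30 for i=0..26) = 0.000000
P(at least one match) = 1 - 0.000000 = 1.000000

1.000000


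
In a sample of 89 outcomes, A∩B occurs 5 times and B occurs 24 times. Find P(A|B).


P(A|B) = P(A∩B)/P(B) = (5/89)/(24/89) = 5/24

5/24


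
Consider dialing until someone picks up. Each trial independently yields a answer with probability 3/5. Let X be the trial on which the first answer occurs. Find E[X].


For geometric (trials until first success), E[X] = 1/p = 1/(3/5) = 5/3

5/3


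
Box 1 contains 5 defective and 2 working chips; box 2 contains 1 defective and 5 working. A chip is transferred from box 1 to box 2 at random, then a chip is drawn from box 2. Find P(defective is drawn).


P(transfer defective) = 5/7; P(transfer working) = 2/7
If defective transferred: Urn II has 2 defective of 7, so P(defective|defective moved) = 2/7
If working transferred: Urn II has 1 defective of 7, so P(defective|working moved) = 1/7
By total probability: P(defective) = 5/7*2/7 + 2/7*1/7 = 12/49

12/49


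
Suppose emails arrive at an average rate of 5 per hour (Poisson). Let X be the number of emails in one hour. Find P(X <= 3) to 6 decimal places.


P(X<=3) = e^(-5)*5^0/0! + e^(-5)*5^1/1! + e^(-5)*5^2/2! + e^(-5)*5^3/3!
≈ 0.0067379470 + 0.0336897350 + 0.0842243375 + 0.1403738958
= 0.2650259153
≈ 0.265026

0.265026


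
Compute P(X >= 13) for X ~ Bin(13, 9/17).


P(X>=13) = P(X=13)
= 2541865828329/9904578032905937
= 2541865828329/9904578032905937

2541865828329/9904578032905937


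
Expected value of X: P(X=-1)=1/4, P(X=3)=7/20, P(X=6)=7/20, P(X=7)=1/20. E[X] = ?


E[X] = sum(x * P(x))
= -1*1/4 + 3*7/20 + 6*7/20 + 7*1/20
= 13/4

13/4


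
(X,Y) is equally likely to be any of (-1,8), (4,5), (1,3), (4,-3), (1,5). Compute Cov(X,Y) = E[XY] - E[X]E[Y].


E[X]=9/5, E[Y]=18/5, E[XY]=8/5
Cov(X,Y) = E[XY] - E[X]E[Y] = 8/5 - 9/5*18/5 = -122/25

-122/25


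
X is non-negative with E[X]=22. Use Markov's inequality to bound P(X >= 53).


Markov: P(X >= a) <= E[X]/a
P(X >= 53) <= 22/53

22/53


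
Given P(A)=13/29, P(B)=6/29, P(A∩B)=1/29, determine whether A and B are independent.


P(A)*P(B) = 13/29*6/29 = 78/841
P(A∩B) = 1/29 != 78/841, so not independent

No, A and B are not independent


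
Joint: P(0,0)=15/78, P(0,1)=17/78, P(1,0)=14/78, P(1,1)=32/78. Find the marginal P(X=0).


P(X=0) = P(0,0)+P(0,1) = 15/78 + 17/78 = 32/78 = 16/39

16/39


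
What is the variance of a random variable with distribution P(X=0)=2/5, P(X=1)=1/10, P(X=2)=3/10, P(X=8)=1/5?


E[X] = 23/10, E[X^2] = 141/10
Var(X) = E[X^2] - (E[X])^2 = 141/10 - (23/10)^2 = 881/100

881/100


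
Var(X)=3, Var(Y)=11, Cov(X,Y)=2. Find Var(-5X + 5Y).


Var(-5X + 5Y) = (-5)^2*Var(X) + 5^2*Var(Y) + 2*(-5)*5*Cov(X,Y)
= 25*3 + 25*11 - 50*2
= 75 + 275 - 100 = 250

250


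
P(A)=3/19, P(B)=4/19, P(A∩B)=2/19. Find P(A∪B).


P(A∪B) = P(A) + P(B) - P(A∩B)
= 3/19 + 4/19 - 2/19 = 5/19

5/19


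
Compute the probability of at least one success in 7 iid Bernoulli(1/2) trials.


P(at least one) = 1 - P(none)
P(none) = (1 - 1/2)^7 = (1/2)^7 = 1/128
P(at least one) = 1 - 1/128 = 127/128

127/128


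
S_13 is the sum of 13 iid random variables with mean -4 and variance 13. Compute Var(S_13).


By independence, Var(S_n) = n*Var(X_1) = 13*13 = 169

169


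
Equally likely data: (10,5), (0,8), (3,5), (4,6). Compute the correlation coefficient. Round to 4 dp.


Cov(X,Y) = -3.2500, Var(X) = 13.1875, Var(Y) = 1.5000
rho = Cov/(sqrt(VarX)*sqrt(VarY)) = -0.7307

-0.7307


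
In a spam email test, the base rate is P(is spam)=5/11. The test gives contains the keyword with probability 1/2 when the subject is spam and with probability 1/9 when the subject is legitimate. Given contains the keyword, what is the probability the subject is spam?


P(A) = P(A|B)P(B) + P(A|B')P(B') = 1/2*5/11 + 1/9*6/11 = 19/66
P(B|A) = P(A|B)P(B)/P(A) = (5/22)/(19/66) = 15/19

15/19


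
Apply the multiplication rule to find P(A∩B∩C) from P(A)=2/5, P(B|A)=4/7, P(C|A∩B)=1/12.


P(A∩B∩C) = P(A) * P(B|A) * P(C|A∩B)
= 2/5 * 4/7 * 1/12
= 8/35 * 1/12 = 2/105

2/105


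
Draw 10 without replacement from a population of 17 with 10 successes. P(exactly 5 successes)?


P(X=5) = C(10,5)*C(7,5) / C(17,10)
= 252*21 / 19448
= 5292/19448 = 1323/4862

1323/4862


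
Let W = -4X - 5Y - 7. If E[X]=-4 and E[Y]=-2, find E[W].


E[-4X - 5Y - 7] = -4*E[X] - 5*E[Y] - 7
= (-4)*(-4) + (-5)*(-2) + (-7)
= 16 + 10 - 7 = 19

19


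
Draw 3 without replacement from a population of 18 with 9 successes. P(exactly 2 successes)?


P(X=2) = C(9,2)*C(9,1) / C(18,3)
= 36*9 / 816
= 324/816 = 27/68

27/68


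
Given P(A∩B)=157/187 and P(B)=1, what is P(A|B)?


P(A|B) = P(A∩B)/P(B) = (157/187)/(187/187) = 157/187

157/187


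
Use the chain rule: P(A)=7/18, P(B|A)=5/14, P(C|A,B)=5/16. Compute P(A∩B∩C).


P(A∩B∩C) = P(A) * P(B|A) * P(C|A∩B)
= 7/18 * 5/14 * 5/16
= 5/36 * 5/16 = 25/576

25/576


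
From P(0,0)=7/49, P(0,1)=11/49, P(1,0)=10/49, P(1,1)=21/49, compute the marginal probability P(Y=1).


P(Y=1) = P(0,1)+P(1,1) = 11/49 + 21/49 = 32/49

32/49


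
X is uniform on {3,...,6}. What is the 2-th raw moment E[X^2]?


E[X^2] = (1/4) * sum(x^2 for x=3..6)
= 86/4 = 43/2

43/2


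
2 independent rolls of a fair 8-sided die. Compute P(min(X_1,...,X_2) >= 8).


P(min >= 8) = P(all X_i >= 8) = (P(X_1 >= 8))^2
= (1/8)^2 = 1/64

1/64


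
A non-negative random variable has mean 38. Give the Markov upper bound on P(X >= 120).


Markov: P(X >= a) <= E[X]/a
P(X >= 120) <= 38/120 = 19/60

19/60


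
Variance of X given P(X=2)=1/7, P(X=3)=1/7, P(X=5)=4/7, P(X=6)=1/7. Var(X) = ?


E[X] = 31/7, E[X^2] = 149/7
Var(X) = E[X^2] - (E[X])^2 = 149/7 - (31/7)^2 = 82/49

82/49


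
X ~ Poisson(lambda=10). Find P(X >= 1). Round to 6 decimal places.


P(X>=1) = 1 - P(X<=0) = 1 - (e^(-10)*10^0/0!)
≈ 1 - 0.0000453999 = 0.9999546001
≈ 0.999955

0.999955


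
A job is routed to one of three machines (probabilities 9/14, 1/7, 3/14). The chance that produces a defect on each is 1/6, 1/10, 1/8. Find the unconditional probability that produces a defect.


P(A) = P(A|B1)P(B1) + P(A|B2)P(B2) + P(A|B3)P(B3)
= 1/6*9/14 + 1/10*1/7 + 1/8*3/14
= 3/28 + 1/70 + 3/112 = 83/560

83/560


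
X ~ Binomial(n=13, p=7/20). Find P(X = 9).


P(X=9) = C(13,9) * p^9 * (1-p)^4
= 715 * 40353607/512000000000 * 28561/160000
= 164813129842361/16384000000000000

164813129842361/16384000000000000


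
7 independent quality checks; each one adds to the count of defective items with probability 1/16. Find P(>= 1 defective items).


P(at least one) = 1 - P(none)
P(none) = (1 - 1/16)^7 = (15/16)^7 = 170859375/268435456
P(at least one) = 1 - 170859375/268435456 = 97576081/268435456

97576081/268435456


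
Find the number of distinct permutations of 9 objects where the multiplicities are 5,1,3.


9! = 362880
Denominator: 5!=120 * 1!=1 * 3!=6
Coefficient = 362880 / 720 = 504

504


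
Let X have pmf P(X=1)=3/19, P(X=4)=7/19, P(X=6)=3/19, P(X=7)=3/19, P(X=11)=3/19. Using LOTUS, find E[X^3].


E[X^3] = sum(g(x)*P(x))
= 1*3/19 + 64*7/19 + 216*3/19 + 343*3/19 + 1331*3/19
= 6121/19

6121/19


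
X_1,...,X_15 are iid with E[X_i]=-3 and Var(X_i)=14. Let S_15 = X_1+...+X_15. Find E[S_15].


E[S_n] = n*E[X_1] = 15*-3 = -45

-45


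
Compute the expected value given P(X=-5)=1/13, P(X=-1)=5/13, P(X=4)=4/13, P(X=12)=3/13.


E[X] = sum(x * P(x))
= -5*1/13 - 1*5/13 + 4*4/13 + 12*3/13
= 42/13

42/13


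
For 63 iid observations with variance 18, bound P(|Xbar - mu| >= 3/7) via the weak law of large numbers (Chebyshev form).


Var(Xbar) = Var(X)/n = 18/63
Chebyshev: P(|Xbar-mu| >= 3/7) <= Var(Xbar)/(3/7)^2 = (2/7)/(9/49) = 14/9
Bound exceeds 1, so trivial bound: 1

1


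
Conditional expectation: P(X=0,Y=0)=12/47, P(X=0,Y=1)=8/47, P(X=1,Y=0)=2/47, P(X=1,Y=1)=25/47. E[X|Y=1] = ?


P(Y=1) = 33/47
E[X|Y=1] = (0*8 + 1*25)/33 = 25/33

25/33


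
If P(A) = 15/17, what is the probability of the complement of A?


P(A') = 1 - P(A) = 1 - 15/17 = 2/17

2/17


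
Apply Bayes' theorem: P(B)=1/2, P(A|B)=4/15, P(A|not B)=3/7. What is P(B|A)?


P(A) = P(A|B)P(B) + P(A|B')P(B') = 4/15*1/2 + 3/7*1/2 = 73/210
P(B|A) = P(A|B)P(B)/P(A) = (2/15)/(73/210) = 28/73

28/73


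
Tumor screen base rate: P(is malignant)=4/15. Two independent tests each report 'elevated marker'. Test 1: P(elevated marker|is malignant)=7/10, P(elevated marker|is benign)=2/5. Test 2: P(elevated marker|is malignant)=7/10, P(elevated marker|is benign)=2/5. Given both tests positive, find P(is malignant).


After test 1: P(+) = 7/10*4/15 + 2/5*11/15 = 12/25
P(B|+) = (14/75)/(12/25) = 7/18
After test 2 (use post1 as new prior): P(+) = 7/10*7/18 + 2/5*11/18 = 31/60
P(B|+,+) = (49/180)/(31/60) = 49/93

49/93


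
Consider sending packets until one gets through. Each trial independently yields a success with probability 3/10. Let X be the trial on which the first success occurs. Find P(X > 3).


P(X > 3) = P(first 3 trials all fail) = (1-p)^3 = (7/10)^3 = 343/1000

343/1000


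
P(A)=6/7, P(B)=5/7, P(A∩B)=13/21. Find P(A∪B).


P(A∪B) = P(A) + P(B) - P(A∩B)
= 6/7 + 5/7 - 13/21 = 20/21

20/21


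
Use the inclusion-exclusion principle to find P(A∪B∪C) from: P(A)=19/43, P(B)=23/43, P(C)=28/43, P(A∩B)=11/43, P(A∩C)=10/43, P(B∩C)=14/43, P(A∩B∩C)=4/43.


P(A∪B∪C) = P(A)+P(B)+P(C) - P(AB)-P(AC)-P(BC) + P(ABC)
= 19/43+23/43+28/43 - 11/43-10/43-14/43 + 4/43
= 39/43

39/43


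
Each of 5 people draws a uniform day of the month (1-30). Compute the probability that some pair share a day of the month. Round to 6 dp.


P(all different) = prod((30-i)/30 for i=0..4) = 0.703733
P(at least one match) = 1 - 0.703733 = 0.296267

0.296267


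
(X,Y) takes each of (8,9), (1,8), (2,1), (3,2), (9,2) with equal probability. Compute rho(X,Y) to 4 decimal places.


Cov(X,Y) = 0.9600, Var(X) = 10.6400, Var(Y) = 11.4400
rho = Cov/(sqrt(VarX)*sqrt(VarY)) = 0.0870

0.0870


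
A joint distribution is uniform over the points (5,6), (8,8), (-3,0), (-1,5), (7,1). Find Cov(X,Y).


E[X]=16/5, E[Y]=4, E[XY]=96/5
Cov(X,Y) = E[XY] - E[X]E[Y] = 96/5 - 16/5*4 = 32/5

32/5


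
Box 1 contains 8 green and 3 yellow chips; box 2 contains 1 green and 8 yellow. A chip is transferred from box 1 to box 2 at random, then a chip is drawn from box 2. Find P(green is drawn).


P(transfer green) = 8/11; P(transfer yellow) = 3/11
If green transferred: Urn II has 2 green of 10, so P(green|green moved) = 1/5
If yellow transferred: Urn II has 1 green of 10, so P(green|yellow moved) = 1/10
By total probability: P(green) = 8/11*1/5 + 3/11*1/10 = 19/110

19/110


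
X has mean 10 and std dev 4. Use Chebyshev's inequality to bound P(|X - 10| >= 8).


k = 8/4 = 2
Chebyshev: P(|X-mu| >= k*sigma) <= 1/k^2 = 1/2^2 = 1/4

1/4


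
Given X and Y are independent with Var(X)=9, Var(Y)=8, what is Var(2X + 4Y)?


Independence => Cov(X,Y)=0
Var(2X + 4Y) = 2^2*Var(X) + 4^2*Var(Y)
= 4*9 + 16*8 = 164

164


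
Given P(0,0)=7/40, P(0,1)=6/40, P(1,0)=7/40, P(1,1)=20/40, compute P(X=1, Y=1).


Read from table: P(X=1, Y=1) = 20/40 = 1/2

1/2


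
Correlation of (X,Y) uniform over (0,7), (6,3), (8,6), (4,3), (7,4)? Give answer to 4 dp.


Cov(X,Y) = -1.8000, Var(X) = 8.0000, Var(Y) = 2.6400
rho = Cov/(sqrt(VarX)*sqrt(VarY)) = -0.3917

-0.3917


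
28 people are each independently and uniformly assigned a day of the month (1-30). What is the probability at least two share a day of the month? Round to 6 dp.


P(all different) = prod((30-i)/30 for i=0..27) = 0.000000
P(at least one match) = 1 - 0.000000 = 1.000000

1.000000


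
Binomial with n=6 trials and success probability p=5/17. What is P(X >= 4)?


P(X>=4) = P(X=4) + P(X=5) + P(X=6)
= 1350000/24137569 + 225000/24137569 + 15625/24137569
= 1590625/24137569

1590625/24137569


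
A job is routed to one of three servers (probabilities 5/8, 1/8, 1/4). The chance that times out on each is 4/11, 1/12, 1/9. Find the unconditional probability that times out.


P(A) = P(A|B1)P(B1) + P(A|B2)P(B2) + P(A|B3)P(B3)
= 4/11*5/8 + 1/12*1/8 + 1/9*1/4
= 5/22 + 1/96 + 1/36 = 841/3168

841/3168


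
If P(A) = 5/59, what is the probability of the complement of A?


P(A') = 1 - P(A) = 1 - 5/59 = 54/59

54/59


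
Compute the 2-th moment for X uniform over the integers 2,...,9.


E[X^2] = (1/8) * sum(x^2 for x=2..9)
= 284/8 = 71/2

71/2


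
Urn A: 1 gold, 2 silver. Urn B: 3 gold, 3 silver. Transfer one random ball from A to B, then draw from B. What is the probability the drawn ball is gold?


P(transfer gold) = 1/3; P(transfer silver) = 2/3
If gold transferred: Urn II has 4 gold of 7, so P(gold|gold moved) = 4/7
If silver transferred: Urn II has 3 gold of 7, so P(gold|silver moved) = 3/7
By total probability: P(gold) = 1/3*4/7 + 2/3*3/7 = 10/21

10/21


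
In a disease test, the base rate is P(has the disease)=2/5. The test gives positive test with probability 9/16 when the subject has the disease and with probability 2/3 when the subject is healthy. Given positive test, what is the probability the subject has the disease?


P(A) = P(A|B)P(B) + P(A|B')P(B') = 9/16*2/5 + 2/3*3/5 = 5/8
P(B|A) = P(A|B)P(B)/P(A) = (9/40)/(5/8) = 9/25

9/25


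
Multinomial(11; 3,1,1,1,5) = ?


11! = 39916800
Denominator: 3!=6 * 1!=1 * 1!=1 * 1!=1 * 5!=120
Coefficient = 39916800 / 720 = 55440

55440


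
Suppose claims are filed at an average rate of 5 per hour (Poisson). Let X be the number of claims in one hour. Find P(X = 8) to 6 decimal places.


P(X=8) = e^(-5) * 5^8 / 8!
≈ 0.006737946999 * 390625 / 40320
≈ 0.065278

0.065278


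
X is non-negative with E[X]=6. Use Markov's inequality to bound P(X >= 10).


Markov: P(X >= a) <= E[X]/a
P(X >= 10) <= 6/10 = 3/5

3/5


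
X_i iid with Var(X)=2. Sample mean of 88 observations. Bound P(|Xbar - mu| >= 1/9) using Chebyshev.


Var(Xbar) = Var(X)/n = 2/88
Chebyshev: P(|Xbar-mu| >= 1/9) <= Var(Xbar)/(1/9)^2 = (1/44)/(1/81) = 81/44
Bound exceeds 1, so trivial bound: 1

1


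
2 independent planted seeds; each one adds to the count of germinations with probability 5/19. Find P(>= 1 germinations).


P(at least one) = 1 - P(none)
P(none) = (1 - 5/19)^2 = (14/19)^2 = 196/361
P(at least one) = 1 - 196/361 = 165/361

165/361


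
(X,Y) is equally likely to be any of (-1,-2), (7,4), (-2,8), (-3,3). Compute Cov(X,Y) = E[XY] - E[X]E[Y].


E[X]=1/4, E[Y]=13/4, E[XY]=5/4
Cov(X,Y) = E[XY] - E[X]E[Y] = 5/4 - 1/4*13/4 = 7/16

7/16


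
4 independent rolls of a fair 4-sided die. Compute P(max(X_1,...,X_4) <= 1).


P(max <= 1) = P(all X_i <= 1) = (P(X_1 <= 1))^4
= (1/4)^4 = 1/256

1/256


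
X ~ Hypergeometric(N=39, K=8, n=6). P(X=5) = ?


P(X=5) = C(8,5)*C(31,1) / C(39,6)
= 56*31 / 3262623
= 1736/3262623 = 248/466089

248/466089


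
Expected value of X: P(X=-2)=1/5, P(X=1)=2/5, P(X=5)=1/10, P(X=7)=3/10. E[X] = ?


E[X] = sum(x * P(x))
= -2*1/5 + 1*2/5 + 5*1/10 + 7*3/10
= 13/5

13/5


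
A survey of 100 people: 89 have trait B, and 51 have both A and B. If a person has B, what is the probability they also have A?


P(A|B) = P(A∩B)/P(B) = (51/100)/(89/100) = 51/89

51/89


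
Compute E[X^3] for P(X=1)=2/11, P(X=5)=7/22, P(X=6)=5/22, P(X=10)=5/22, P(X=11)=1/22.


E[X^3] = sum(g(x)*P(x))
= 1*2/11 + 125*7/22 + 216*5/22 + 1000*5/22 + 1331*1/22
= 4145/11

4145/11


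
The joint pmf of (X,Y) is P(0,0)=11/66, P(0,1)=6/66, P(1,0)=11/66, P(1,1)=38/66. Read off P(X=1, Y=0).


Read from table: P(X=1, Y=0) = 11/66 = 1/6

1/6


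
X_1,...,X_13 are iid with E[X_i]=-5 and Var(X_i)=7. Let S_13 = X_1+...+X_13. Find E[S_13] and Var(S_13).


E[S_n] = n*mu = 13*-5 = -65
Var(S_n) = n*sigma^2 = 13*7 = 91

E[S_13]=-65, Var(S_13)=91


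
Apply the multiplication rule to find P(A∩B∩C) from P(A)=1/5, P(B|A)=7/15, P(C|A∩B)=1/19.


P(A∩B∩C) = P(A) * P(B|A) * P(C|A∩B)
= 1/5 * 7/15 * 1/19
= 7/75 * 1/19 = 7/1425

7/1425


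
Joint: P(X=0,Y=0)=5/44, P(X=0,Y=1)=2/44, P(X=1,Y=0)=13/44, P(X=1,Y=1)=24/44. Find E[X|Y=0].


P(Y=0) = 18/44
E[X|Y=0] = (0*5 + 1*13)/18 = 13/18

13/18


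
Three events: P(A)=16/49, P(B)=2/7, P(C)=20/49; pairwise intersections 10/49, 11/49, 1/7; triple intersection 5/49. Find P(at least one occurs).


P(A∪B∪C) = P(A)+P(B)+P(C) - P(AB)-P(AC)-P(BC) + P(ABC)
= 16/49+2/7+20/49 - 10/49-11/49-1/7 + 5/49
= 27/49

27/49


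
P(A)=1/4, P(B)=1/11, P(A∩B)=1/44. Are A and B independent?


P(A)*P(B) = 1/4*1/11 = 1/44
P(A∩B) = 1/44, which equals P(A)P(B), so independent

Yes, A and B are independent


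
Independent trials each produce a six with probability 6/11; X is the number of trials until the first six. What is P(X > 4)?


P(X > 4) = P(first 4 trials all fail) = (1-p)^4 = (5/11)^4 = 625/14641

625/14641


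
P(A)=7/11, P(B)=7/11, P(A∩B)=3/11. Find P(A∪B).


P(A∪B) = P(A) + P(B) - P(A∩B)
= 7/11 + 7/11 - 3/11 = 1

1


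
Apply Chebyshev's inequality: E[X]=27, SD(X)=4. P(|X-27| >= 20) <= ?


k = 20/4 = 5
Chebyshev: P(|X-mu| >= k*sigma) <= 1/k^2 = 1/5^2 = 1/25

1/25


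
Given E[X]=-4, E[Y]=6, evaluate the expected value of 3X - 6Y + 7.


E[3X - 6Y + 7] = 3*E[X] - 6*E[Y] + 7
= (3)*(-4) + (-6)*(6) + (7)
= -12 - 36 + 7 = -41

-41


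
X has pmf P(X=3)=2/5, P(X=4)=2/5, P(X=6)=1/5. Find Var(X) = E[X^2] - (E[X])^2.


E[X] = 4, E[X^2] = 86/5
Var(X) = E[X^2] - (E[X])^2 = 86/5 - (4)^2 = 6/5

6/5


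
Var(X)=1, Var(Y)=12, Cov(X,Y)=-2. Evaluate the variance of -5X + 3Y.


Var(-5X + 3Y) = (-5)^2*Var(X) + 3^2*Var(Y) + 2*(-5)*3*Cov(X,Y)
= 25*1 + 9*12 - 30*(-2)
= 25 + 108 + 60 = 193

193


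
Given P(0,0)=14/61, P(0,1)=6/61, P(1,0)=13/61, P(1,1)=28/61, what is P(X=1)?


P(X=1) = P(1,0)+P(1,1) = 13/61 + 28/61 = 41/61

41/61


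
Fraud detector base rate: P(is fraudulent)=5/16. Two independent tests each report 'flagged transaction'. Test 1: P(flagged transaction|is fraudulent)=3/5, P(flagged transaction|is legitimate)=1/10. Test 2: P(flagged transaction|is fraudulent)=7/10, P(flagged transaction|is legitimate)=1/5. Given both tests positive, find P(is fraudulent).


After test 1: P(+) = 3/5*5/16 + 1/10*11/16 = 41/160
P(B|+) = (3/16)/(41/160) = 30/41
After test 2 (use post1 as new prior): P(+) = 7/10*30/41 + 1/5*11/41 = 116/205
P(B|+,+) = (21/41)/(116/205) = 105/116

105/116


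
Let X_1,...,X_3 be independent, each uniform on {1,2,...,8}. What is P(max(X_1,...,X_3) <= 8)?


P(max <= 8) = P(all X_i <= 8) = (P(X_1 <= 8))^3
= (8/8)^3 = 1^3 = 1

1


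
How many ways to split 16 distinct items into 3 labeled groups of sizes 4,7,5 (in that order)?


16! = 20922789888000
Denominator: 4!=24 * 7!=5040 * 5!=120
Coefficient = 20922789888000 / 14515200 = 1441440

1441440


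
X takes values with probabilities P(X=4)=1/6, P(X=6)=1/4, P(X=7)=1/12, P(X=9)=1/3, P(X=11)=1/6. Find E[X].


E[X] = sum(x * P(x))
= 4*1/6 + 6*1/4 + 7*1/12 + 9*1/3 + 11*1/6
= 91/12

91/12


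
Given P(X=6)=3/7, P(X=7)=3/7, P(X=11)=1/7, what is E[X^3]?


E[X^3] = sum(g(x)*P(x))
= 216*3/7 + 343*3/7 + 1331*1/7
= 3008/7

3008/7


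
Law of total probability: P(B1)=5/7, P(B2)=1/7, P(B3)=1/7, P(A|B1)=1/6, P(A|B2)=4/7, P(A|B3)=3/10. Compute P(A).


P(A) = P(A|B1)P(B1) + P(A|B2)P(B2) + P(A|B3)P(B3)
= 1/6*5/7 + 4/7*1/7 + 3/10*1/7
= 5/42 + 4/49 + 3/70 = 179/735

179/735


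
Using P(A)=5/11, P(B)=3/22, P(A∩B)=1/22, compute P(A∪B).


P(A∪B) = P(A) + P(B) - P(A∩B)
= 5/11 + 3/22 - 1/22 = 6/11

6/11


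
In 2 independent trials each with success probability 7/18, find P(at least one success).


P(at least one) = 1 - P(none)
P(none) = (1 - 7/18)^2 = (11/18)^2 = 121/324
P(at least one) = 1 - 121/324 = 203/324

203/324


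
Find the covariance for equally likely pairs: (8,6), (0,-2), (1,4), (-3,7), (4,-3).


E[X]=2, E[Y]=12/5, E[XY]=19/5
Cov(X,Y) = E[XY] - E[X]E[Y] = 19/5 - 2*12/5 = -1

-1


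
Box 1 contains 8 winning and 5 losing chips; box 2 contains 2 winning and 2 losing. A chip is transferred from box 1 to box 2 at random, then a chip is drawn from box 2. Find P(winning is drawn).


P(transfer winning) = 8/13; P(transfer losing) = 5/13
If winning transferred: Urn II has 3 winning of 5, so P(winning|winning moved) = 3/5
If losing transferred: Urn II has 2 winning of 5, so P(winning|losing moved) = 2/5
By total probability: P(winning) = 8/13*3/5 + 5/13*2/5 = 34/65

34/65


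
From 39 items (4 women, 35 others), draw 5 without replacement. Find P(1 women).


P(X=1) = C(4,1)*C(35,4) / C(39,5)
= 4*52360 / 575757
= 209440/575757 = 29920/82251

29920/82251


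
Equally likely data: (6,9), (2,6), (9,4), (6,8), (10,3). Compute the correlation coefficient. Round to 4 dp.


Cov(X,Y) = -3.6000, Var(X) = 7.8400, Var(Y) = 5.2000
rho = Cov/(sqrt(VarX)*sqrt(VarY)) = -0.5638

-0.5638


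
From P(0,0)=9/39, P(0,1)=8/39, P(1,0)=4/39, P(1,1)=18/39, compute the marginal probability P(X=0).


P(X=0) = P(0,0)+P(0,1) = 9/39 + 8/39 = 17/39

17/39


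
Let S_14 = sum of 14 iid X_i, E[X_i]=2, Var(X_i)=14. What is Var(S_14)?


By independence, Var(S_n) = n*Var(X_1) = 14*14 = 196

196


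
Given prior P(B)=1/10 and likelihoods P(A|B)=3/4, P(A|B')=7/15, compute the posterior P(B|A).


P(A) = P(A|B)P(B) + P(A|B')P(B') = 3/4*1/10 + 7/15*9/10 = 99/200
P(B|A) = P(A|B)P(B)/P(A) = (3/40)/(99/200) = 5/33

5/33


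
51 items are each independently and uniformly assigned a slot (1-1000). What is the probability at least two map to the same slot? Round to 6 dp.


P(all different) = prod((1000-i)/1000 for i=0..50) = 0.273345
P(at least one match) = 1 - 0.273345 = 0.726655

0.726655


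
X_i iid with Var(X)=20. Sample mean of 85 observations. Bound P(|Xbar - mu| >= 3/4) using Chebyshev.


Var(Xbar) = Var(X)/n = 20/85
Chebyshev: P(|Xbar-mu| >= 3/4) <= Var(Xbar)/(3/4)^2 = (4/17)/(9/16) = 64/153

64/153


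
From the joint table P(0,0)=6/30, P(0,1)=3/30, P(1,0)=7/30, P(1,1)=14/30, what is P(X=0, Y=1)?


Read from table: P(X=0, Y=1) = 3/30 = 1/10

1/10


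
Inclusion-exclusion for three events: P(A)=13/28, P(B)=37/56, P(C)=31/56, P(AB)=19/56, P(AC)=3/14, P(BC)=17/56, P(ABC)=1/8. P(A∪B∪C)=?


P(A∪B∪C) = P(A)+P(B)+P(C) - P(AB)-P(AC)-P(BC) + P(ABC)
= 13/28+37/56+31/56 - 19/56-3/14-17/56 + 1/8
= 53/56

53/56


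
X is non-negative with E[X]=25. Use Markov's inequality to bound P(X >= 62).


Markov: P(X >= a) <= E[X]/a
P(X >= 62) <= 25/62

25/62


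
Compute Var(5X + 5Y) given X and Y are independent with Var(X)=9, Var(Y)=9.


Independence => Cov(X,Y)=0
Var(5X + 5Y) = 5^2*Var(X) + 5^2*Var(Y)
= 25*9 + 25*9 = 450

450


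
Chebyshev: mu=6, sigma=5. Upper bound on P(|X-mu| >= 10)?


k = 10/5 = 2
Chebyshev: P(|X-mu| >= k*sigma) <= 1/k^2 = 1/2^2 = 1/4

1/4


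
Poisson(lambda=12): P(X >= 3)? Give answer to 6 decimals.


P(X>=3) = 1 - P(X<=2) = 1 - (e^(-12)*12^0/0! + e^(-12)*12^1/1! + e^(-12)*12^2/2!)
≈ 1 - (0.0000061442 + 0.0000737305 + 0.0004423833)
= 1 - 0.0005222580 = 0.9994777420
≈ 0.999478

0.999478


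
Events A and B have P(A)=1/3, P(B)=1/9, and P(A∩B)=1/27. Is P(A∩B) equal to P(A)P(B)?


P(A)*P(B) = 1/3*1/9 = 1/27
P(A∩B) = 1/27, which equals P(A)P(B), so independent

Yes, A and B are independent


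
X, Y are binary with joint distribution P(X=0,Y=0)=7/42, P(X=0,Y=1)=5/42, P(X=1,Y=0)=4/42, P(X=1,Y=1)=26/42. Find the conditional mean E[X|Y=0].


P(Y=0) = 11/42
E[X|Y=0] = (0*7 + 1*4)/11 = 4/11

4/11


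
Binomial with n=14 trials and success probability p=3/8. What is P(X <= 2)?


P(X<=2) = P(X=0) + P(X=1) + P(X=2)
= 6103515625/4398046511104 + 25634765625/2199023255552 + 199951171875/4398046511104
= 128662109375/2199023255552

128662109375/2199023255552


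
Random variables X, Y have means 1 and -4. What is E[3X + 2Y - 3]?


E[3X + 2Y - 3] = 3*E[X] + 2*E[Y] - 3
= (3)*(1) + (2)*(-4) + (-3)
= 3 - 8 - 3 = -8

-8


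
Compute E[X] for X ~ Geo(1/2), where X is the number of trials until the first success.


For geometric (trials until first success), E[X] = 1/p = 1/(1/2) = 2

2


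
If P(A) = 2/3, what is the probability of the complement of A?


P(A') = 1 - P(A) = 1 - 2/3 = 1/3

1/3


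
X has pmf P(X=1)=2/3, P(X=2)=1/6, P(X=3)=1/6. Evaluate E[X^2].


E[X^2] = sum(x^2 * P(x))
= 1*2/3 + 4*1/6 + 9*1/6
= 17/6

17/6


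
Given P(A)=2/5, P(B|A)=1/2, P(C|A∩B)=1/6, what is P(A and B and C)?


P(A∩B∩C) = P(A) * P(B|A) * P(C|A∩B)
= 2/5 * 1/2 * 1/6
= 1/5 * 1/6 = 1/30

1/30


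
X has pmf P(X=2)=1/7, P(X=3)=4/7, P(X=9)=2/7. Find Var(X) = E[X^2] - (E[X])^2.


E[X] = 32/7, E[X^2] = 202/7
Var(X) = E[X^2] - (E[X])^2 = 202/7 - (32/7)^2 = 390/49

390/49


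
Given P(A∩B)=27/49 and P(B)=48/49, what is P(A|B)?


P(A|B) = P(A∩B)/P(B) = (27/49)/(48/49) = 27/48 = 9/16

9/16


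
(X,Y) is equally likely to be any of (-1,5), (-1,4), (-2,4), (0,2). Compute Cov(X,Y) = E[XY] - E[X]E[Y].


E[X]=-1, E[Y]=15/4, E[XY]=-17/4
Cov(X,Y) = E[XY] - E[X]E[Y] = -17/4 + 1*15/4 = -1/2

-1/2


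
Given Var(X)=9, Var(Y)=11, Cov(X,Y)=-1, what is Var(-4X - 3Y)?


Var(-4X - 3Y) = (-4)^2*Var(X) + (-3)^2*Var(Y) + 2*(-4)*(-3)*Cov(X,Y)
= 16*9 + 9*11 + 24*(-1)
= 144 + 99 - 24 = 219

219


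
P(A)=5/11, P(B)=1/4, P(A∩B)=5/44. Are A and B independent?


P(A)*P(B) = 5/11*1/4 = 5/44
P(A∩B) = 5/44, which equals P(A)P(B), so independent

Yes, A and B are independent


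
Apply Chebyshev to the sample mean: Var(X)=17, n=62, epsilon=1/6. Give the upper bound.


Var(Xbar) = Var(X)/n = 17/62
Chebyshev: P(|Xbar-mu| >= 1/6) <= Var(Xbar)/(1/6)^2 = (17/62)/(1/36) = 306/31
Bound exceeds 1, so trivial bound: 1

1


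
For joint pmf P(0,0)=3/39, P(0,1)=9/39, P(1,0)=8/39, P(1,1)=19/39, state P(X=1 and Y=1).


Read from table: P(X=1, Y=1) = 19/39

19/39


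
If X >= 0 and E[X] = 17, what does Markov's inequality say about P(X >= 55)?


Markov: P(X >= a) <= E[X]/a
P(X >= 55) <= 17/55

17/55


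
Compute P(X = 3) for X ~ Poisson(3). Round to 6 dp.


P(X=3) = e^(-3) * 3^3 / 3!
≈ 0.04978706837 * 27 / 6
≈ 0.224042

0.224042


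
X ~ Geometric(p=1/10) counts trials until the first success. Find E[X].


For geometric (trials until first success), E[X] = 1/p = 1/(1/10) = 10

10


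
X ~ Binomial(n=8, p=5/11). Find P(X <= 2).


P(X<=2) = P(X=0) + P(X=1) + P(X=2)
= 1679616/214358881 + 11197440/214358881 + 32659200/214358881
= 45536256/214358881

45536256/214358881


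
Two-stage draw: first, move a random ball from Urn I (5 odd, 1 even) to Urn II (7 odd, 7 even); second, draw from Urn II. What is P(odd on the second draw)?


P(transfer odd) = 5/6; P(transfer even) = 1/6
If odd transferred: Urn II has 8 odd of 15, so P(odd|odd moved) = 8/15
If even transferred: Urn II has 7 odd of 15, so P(odd|even moved) = 7/15
By total probability: P(odd) = 5/6*8/15 + 1/6*7/15 = 47/90

47/90


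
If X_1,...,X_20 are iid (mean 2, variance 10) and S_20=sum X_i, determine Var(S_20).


By independence, Var(S_n) = n*Var(X_1) = 20*10 = 200

200


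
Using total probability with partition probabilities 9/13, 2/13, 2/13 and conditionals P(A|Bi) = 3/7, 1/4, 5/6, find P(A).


P(A) = P(A|B1)P(B1) + P(A|B2)P(B2) + P(A|B3)P(B3)
= 3/7*9/13 + 1/4*2/13 + 5/6*2/13
= 27/91 + 1/26 + 5/39 = 253/546

253/546


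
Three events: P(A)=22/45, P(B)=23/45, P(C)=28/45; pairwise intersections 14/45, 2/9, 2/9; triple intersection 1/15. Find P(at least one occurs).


P(A∪B∪C) = P(A)+P(B)+P(C) - P(AB)-P(AC)-P(BC) + P(ABC)
= 22/45+23/45+28/45 - 14/45-2/9-2/9 + 1/15
= 14/15

14/15


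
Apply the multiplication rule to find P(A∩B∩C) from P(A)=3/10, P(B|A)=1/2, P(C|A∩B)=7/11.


P(A∩B∩C) = P(A) * P(B|A) * P(C|A∩B)
= 3/10 * 1/2 * 7/11
= 3/20 * 7/11 = 21/220

21/220


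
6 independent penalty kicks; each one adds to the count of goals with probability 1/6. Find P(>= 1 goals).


P(at least one) = 1 - P(none)
P(none) = (1 - 1/6)^6 = (5/6)^6 = 15625/46656
P(at least one) = 1 - 15625/46656 = 31031/46656

31031/46656


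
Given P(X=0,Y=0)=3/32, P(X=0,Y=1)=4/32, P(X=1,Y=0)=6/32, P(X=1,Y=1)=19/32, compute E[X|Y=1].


P(Y=1) = 23/32
E[X|Y=1] = (0*4 + 1*19)/23 = 19/23

19/23


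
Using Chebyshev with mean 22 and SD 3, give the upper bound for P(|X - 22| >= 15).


k = 15/3 = 5
Chebyshev: P(|X-mu| >= k*sigma) <= 1/k^2 = 1/5^2 = 1/25

1/25


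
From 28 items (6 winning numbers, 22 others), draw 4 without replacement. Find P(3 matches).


P(X=3) = C(6,3)*C(22,1) / C(28,4)
= 20*22 / 20475
= 440/20475 = 88/4095

88/4095


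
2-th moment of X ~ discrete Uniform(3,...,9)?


E[X^2] = (1/7) * sum(x^2 for x=3..9)
= 280/7 = 40

40


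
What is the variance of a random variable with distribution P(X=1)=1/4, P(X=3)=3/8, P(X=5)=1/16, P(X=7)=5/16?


E[X] = 31/8, E[X^2] = 41/2
Var(X) = E[X^2] - (E[X])^2 = 41/2 - (31/8)^2 = 351/64

351/64


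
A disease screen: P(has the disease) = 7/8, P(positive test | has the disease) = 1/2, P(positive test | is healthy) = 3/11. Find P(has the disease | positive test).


P(A) = P(A|B)P(B) + P(A|B')P(B') = 1/2*7/8 + 3/11*1/8 = 83/176
P(B|A) = P(A|B)P(B)/P(A) = (7/16)/(83/176) = 77/83

77/83


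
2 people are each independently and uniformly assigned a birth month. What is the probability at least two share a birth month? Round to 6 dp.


P(all different) = prod((12-i)/12 for i=0..1) = 0.916667
P(at least one match) = 1 - 0.916667 = 0.083333

0.083333


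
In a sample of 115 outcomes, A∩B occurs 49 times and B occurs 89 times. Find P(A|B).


P(A|B) = P(A∩B)/P(B) = (49/115)/(89/115) = 49/89

49/89


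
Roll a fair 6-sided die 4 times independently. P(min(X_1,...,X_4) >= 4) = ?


P(min >= 4) = P(all X_i >= 4) = (P(X_1 >= 4))^4
= (3/6)^4 = (1/2)^4 = 1/16

1/16


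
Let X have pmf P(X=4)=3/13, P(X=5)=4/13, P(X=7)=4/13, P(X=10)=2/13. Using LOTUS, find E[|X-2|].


E[|X-2|] = sum(g(x)*P(x))
= 2*3/13 + 3*4/13 + 5*4/13 + 8*2/13
= 54/13

54/13


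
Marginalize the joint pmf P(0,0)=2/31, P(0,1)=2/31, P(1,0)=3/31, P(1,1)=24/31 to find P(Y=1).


P(Y=1) = P(0,1)+P(1,1) = 2/31 + 24/31 = 26/31

26/31


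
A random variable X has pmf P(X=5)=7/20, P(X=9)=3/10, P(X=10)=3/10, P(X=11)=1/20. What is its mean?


E[X] = sum(x * P(x))
= 5*7/20 + 9*3/10 + 10*3/10 + 11*1/20
= 8

8


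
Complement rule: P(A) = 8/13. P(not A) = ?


P(A') = 1 - P(A) = 1 - 8/13 = 5/13

5/13


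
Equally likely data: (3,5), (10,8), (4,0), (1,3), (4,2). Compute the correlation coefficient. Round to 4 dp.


Cov(X,Y) = 5.3600, Var(X) = 9.0400, Var(Y) = 7.4400
rho = Cov/(sqrt(VarX)*sqrt(VarY)) = 0.6536

0.6536


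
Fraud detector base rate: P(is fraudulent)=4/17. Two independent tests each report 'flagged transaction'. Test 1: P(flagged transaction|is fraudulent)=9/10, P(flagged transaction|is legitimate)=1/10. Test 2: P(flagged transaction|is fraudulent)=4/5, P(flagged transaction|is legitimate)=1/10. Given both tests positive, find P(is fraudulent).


After test 1: P(+) = 9/10*4/17 + 1/10*13/17 = 49/170
P(B|+) = (18/85)/(49/170) = 36/49
After test 2 (use post1 as new prior): P(+) = 4/5*36/49 + 1/10*13/49 = 43/70
P(B|+,+) = (144/245)/(43/70) = 288/301

288/301


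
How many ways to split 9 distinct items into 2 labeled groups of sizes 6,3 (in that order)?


9! = 362880
Denominator: 6!=720 * 3!=6
Coefficient = 362880 / 4320 = 84

84


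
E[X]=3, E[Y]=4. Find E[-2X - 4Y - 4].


E[-2X - 4Y - 4] = -2*E[X] - 4*E[Y] - 4
= (-2)*(3) + (-4)*(4) + (-4)
= -6 - 16 - 4 = -26

-26


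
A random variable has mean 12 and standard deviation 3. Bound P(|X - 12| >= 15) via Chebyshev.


k = 15/3 = 5
Chebyshev: P(|X-mu| >= k*sigma) <= 1/k^2 = 1/5^2 = 1/25

1/25


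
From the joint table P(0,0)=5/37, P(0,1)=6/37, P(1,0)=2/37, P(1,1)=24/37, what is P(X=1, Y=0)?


Read from table: P(X=1, Y=0) = 2/37

2/37


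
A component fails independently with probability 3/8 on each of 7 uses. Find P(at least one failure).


P(at least one) = 1 - P(none)
P(none) = (1 - 3/8)^7 = (5/8)^7 = 78125/2097152
P(at least one) = 1 - 78125/2097152 = 2019027/2097152

2019027/2097152


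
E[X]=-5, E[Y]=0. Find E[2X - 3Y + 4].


E[2X - 3Y + 4] = 2*E[X] - 3*E[Y] + 4
= (2)*(-5) + (-3)*(0) + (4)
= -10 + 0 + 4 = -6

-6


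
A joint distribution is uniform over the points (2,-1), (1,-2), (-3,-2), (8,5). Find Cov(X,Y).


E[X]=2, E[Y]=0, E[XY]=21/2
Cov(X,Y) = E[XY] - E[X]E[Y] = 21/2 - 2*0 = 21/2

21/2


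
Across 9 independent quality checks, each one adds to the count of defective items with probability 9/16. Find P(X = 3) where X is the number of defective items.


P(X=3) = C(9,3) * p^3 * (1-p)^6
= 84 * 729/4096 * 117649/16777216
= 1801088541/17179869184

1801088541/17179869184


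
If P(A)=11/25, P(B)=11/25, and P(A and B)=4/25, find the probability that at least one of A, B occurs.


P(A∪B) = P(A) + P(B) - P(A∩B)
= 11/25 + 11/25 - 4/25 = 18/25

18/25


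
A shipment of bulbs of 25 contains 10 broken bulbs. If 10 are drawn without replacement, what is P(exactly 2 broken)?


P(X=2) = C(10,2)*C(15,8) / C(25,10)
= 45*6435 / 3268760
= 289575/3268760 = 5265/59432

5265/59432


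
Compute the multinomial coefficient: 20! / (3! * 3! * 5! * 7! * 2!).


20! = 2432902008176640000
Denominator: 3!=6 * 3!=6 * 5!=120 * 7!=5040 * 2!=2
Coefficient = 2432902008176640000 / 43545600 = 55870214400

55870214400


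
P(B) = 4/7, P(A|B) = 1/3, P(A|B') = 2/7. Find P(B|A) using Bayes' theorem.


P(A) = P(A|B)P(B) + P(A|B')P(B') = 1/3*4/7 + 2/7*3/7 = 46/147
P(B|A) = P(A|B)P(B)/P(A) = (4/21)/(46/147) = 14/23

14/23


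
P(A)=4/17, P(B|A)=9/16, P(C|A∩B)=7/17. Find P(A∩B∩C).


P(A∩B∩C) = P(A) * P(B|A) * P(C|A∩B)
= 4/17 * 9/16 * 7/17
= 9/68 * 7/17 = 63/1156

63/1156


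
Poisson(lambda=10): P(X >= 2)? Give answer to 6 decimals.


P(X>=2) = 1 - P(X<=1) = 1 - (e^(-10)*10^0/0! + e^(-10)*10^1/1!)
≈ 1 - (0.0000453999 + 0.0004539993)
= 1 - 0.0004993992 = 0.9995006008
≈ 0.999501

0.999501


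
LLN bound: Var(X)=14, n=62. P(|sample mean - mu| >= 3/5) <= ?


Var(Xbar) = Var(X)/n = 14/62
Chebyshev: P(|Xbar-mu| >= 3/5) <= Var(Xbar)/(3/5)^2 = (7/31)/(9/25) = 175/279

175/279


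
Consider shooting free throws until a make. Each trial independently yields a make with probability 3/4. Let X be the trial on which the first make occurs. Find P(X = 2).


P(X=2) = (1-p)^1 * p = (1/4)^1 * 3/4
= 1/4 * 3/4 = 3/16

3/16


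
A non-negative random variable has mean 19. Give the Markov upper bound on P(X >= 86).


Markov: P(X >= a) <= E[X]/a
P(X >= 86) <= 19/86

19/86


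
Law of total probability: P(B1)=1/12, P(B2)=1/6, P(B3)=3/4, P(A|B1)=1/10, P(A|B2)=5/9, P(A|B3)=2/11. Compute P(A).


P(A) = P(A|B1)P(B1) + P(A|B2)P(B2) + P(A|B3)P(B3)
= 1/10*1/12 + 5/9*1/6 + 2/11*3/4
= 1/120 + 5/54 + 3/22 = 2819/11880

2819/11880


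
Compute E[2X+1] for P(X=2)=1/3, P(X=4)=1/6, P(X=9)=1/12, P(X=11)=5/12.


E[2X+1] = sum(g(x)*P(x))
= 5*1/3 + 9*1/6 + 19*1/12 + 23*5/12
= 43/3

43/3


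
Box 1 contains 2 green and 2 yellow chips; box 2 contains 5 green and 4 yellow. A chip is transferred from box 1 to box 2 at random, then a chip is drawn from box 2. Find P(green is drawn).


P(transfer green) = 2/4 = 1/2; P(transfer yellow) = 1/2
If green transferred: Urn II has 6 green of 10, so P(green|green moved) = 3/5
If yellow transferred: Urn II has 5 green of 10, so P(green|yellow moved) = 1/2
By total probability: P(green) = 1/2*3/5 + 1/2*1/2 = 11/20

11/20


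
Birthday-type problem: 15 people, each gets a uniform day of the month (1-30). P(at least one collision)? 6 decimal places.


P(all different) = prod((30-i)/30 for i=0..14) = 0.014136
P(at least one match) = 1 - 0.014136 = 0.985864

0.985864


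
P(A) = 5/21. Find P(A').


P(A') = 1 - P(A) = 1 - 5/21 = 16/21

16/21


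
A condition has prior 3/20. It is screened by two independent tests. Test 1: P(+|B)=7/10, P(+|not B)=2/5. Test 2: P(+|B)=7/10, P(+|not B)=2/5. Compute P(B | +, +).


After test 1: P(+) = 7/10*3/20 + 2/5*17/20 = 89/200
P(B|+) = (21/200)/(89/200) = 21/89
After test 2 (use post1 as new prior): P(+) = 7/10*21/89 + 2/5*68/89 = 419/890
P(B|+,+) = (147/890)/(419/890) = 147/419

147/419


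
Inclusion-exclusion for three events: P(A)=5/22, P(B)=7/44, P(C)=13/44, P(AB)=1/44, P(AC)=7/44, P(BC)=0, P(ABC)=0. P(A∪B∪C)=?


P(A∪B∪C) = P(A)+P(B)+P(C) - P(AB)-P(AC)-P(BC) + P(ABC)
= 5/22+7/44+13/44 - 1/44-7/44-0 + 0
= 1/2

1/2
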